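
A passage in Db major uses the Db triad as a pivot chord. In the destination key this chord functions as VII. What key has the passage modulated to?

Eb minor

The numeral VII denotes a major triad on scale degree 7. With Db on degree 7, the tonic of the new key is Eb.
Degree 7 carries a major triad in natural-minor keys, so the destination is Eb minor.
Check: the diatonic triads of Eb minor (natural minor) are Ebm (i), Fdim (ii°), Gb (III), Abm (iv), Bbm (v), Cb (VI), Db (VII) — Db is indeed VII.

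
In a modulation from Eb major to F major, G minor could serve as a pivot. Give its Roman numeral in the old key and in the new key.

The scale of Eb major is Eb F G Ab Bb C D; G is degree 3, and the triad built there (G-Bb-D) is minor, so it is iii.
The scale of F major is F G A Bb C D E; G is degree 2, and the triad built there (G-Bb-D) is minor, so it is ii.

iii in Eb major; ii in F major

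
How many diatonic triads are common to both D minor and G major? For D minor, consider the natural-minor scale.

2

Diatonic triads of D minor (natural minor): Dm (i), Edim (ii°), F (III), Gm (iv), Am (v), Bb (VI), C (VII).
Diatonic triads of G major: G (I), Am (ii), Bm (iii), C (IV), D (V), Em (vi), F#dim (vii°).
Matching root and quality in both lists: Am, C.
That gives 2 common triads.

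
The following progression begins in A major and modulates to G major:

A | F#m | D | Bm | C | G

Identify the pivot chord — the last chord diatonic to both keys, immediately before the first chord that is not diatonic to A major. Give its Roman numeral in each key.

Bm — ii in A major, iii in G major

Chords diatonic to A major: A, Bm, C#m, D, E, F#m, G#dim.
Reading the progression, the first chord not in that set is C, so the modulation leaves A major there.
The chord immediately before C is Bm, which is diatonic to both keys: ii in A major and iii in G major.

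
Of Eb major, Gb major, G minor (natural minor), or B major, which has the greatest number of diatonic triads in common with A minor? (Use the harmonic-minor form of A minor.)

G minor

Triads of A minor (harmonic minor): Am (i), Bdim (ii°), Caug (III+), Dm (iv), E (V), F (VI), G#dim (vii°).
Eb major shares 0: none.
Gb major shares 0: none.
G minor (natural minor) shares 2: Dm, F.
B major shares 1: E.
The most common triads (2) are shared with G minor.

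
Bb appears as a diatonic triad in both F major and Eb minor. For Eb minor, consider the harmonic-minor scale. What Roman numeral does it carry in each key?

IV in F major; V in Eb minor

The scale of F major is F G A Bb C D E; Bb is degree 4, and the triad built there (Bb-D-F) is major, so it is IV.
The scale of Eb minor (harmonic minor) is Eb F Gb Ab Bb Cb D; Bb is degree 5, and the triad built there (Bb-D-F) is major, so it is V.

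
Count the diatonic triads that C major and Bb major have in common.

2

Diatonic triads of C major: C (I), Dm (ii), Em (iii), F (IV), G (V), Am (vi), Bdim (vii°).
Diatonic triads of Bb major: Bb (I), Cm (ii), Dm (iii), Eb (IV), F (V), Gm (vi), Adim (vii°).
Matching root and quality in both lists: Dm, F.
That gives 2 common triads.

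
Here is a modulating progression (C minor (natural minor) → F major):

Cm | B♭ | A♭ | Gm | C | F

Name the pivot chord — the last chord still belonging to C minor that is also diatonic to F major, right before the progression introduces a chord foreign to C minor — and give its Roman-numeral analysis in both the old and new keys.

Chords diatonic to C minor: Cm, Ddim, E♭, Fm, Gm, A♭, B♭.
Reading the progression, the first chord not in that set is C, so the modulation leaves C minor there.
The chord immediately before C is Gm, which is diatonic to both keys: v in C minor and ii in F major.

Gm — v in C minor, ii in F major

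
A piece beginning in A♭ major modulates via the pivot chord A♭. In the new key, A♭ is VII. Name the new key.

B♭ minor

The numeral VII denotes a major triad on scale degree 7. With A♭ on degree 7, the tonic of the new key is B♭.
Degree 7 carries a major triad in natural-minor keys, so the destination is B♭ minor.
Check: the diatonic triads of B♭ minor (natural minor) are B♭m (i), Cdim (ii°), D♭ (III), E♭m (iv), Fm (v), G♭ (VI), A♭ (VII) — A♭ is indeed VII.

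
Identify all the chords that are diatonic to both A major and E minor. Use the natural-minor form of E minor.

Bm, D

Triads in A major: A major (I), B minor (ii), C# minor (iii), D major (IV), E major (V), F# minor (vi), G# diminished (vii°).
Triads in E minor (natural minor): E minor (i), F# diminished (ii°), G major (III), A minor (iv), B minor (v), C major (VI), D major (VII).
Shared triads with their functions: B minor (ii in A major, v in E minor); D major (IV in A major, VII in E minor).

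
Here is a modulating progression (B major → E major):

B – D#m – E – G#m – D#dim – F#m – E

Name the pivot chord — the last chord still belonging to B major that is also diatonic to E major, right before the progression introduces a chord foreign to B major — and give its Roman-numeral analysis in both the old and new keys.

G#m — vi in B major, iii in E major

Chords diatonic to B major: B, C#m, D#m, E, F#, G#m, A#dim.
Reading the progression, the first chord not in that set is D#dim, so the modulation leaves B major there.
The chord immediately before D#dim is G#m, which is diatonic to both keys: vi in B major and iii in E major.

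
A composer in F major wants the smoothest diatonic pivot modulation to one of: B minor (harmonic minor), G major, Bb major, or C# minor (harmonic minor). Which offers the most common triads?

Bb major

Triads of F major: F (I), Gm (ii), Am (iii), Bb (IV), C (V), Dm (vi), Edim (vii°).
B minor (harmonic minor) shares 0: none.
G major shares 2: Am, C.
Bb major shares 4: F, Gm, Bb, Dm.
C# minor (harmonic minor) shares 0: none.
The most common triads (4) are shared with Bb major.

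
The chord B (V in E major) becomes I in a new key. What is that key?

The numeral I denotes a major triad on scale degree 1. With B on degree 1, the tonic of the new key is B.
Degree 1 carries a major triad in major keys, so the destination is B major.
Check: the diatonic triads of B major are B (I), C#m (ii), D#m (iii), E (IV), F# (V), G#m (vi), A#dim (vii°) — B is indeed I.

B major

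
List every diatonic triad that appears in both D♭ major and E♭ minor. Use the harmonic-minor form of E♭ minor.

Triads in D♭ major: D♭ major (I), E♭ minor (ii), F minor (iii), G♭ major (IV), A♭ major (V), B♭ minor (vi), C diminished (vii°).
Triads in E♭ minor (harmonic minor): E♭ minor (i), F diminished (ii°), G♭ augmented (III+), A♭ minor (iv), B♭ major (V), C♭ major (VI), D diminished (vii°).
Shared triads with their functions: E♭ minor (ii in D♭ major, i in E♭ minor).

E♭m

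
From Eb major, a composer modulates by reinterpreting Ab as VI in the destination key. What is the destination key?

C minor

The numeral VI denotes a major triad on scale degree 6. With Ab on degree 6, the tonic of the new key is C.
Degree 6 carries a major triad in minor keys, so the destination is C minor.
Check: the diatonic triads of C minor (natural minor) are Cm (i), Ddim (ii°), Eb (III), Fm (iv), Gm (v), Ab (VI), Bb (VII) — Ab is indeed VI.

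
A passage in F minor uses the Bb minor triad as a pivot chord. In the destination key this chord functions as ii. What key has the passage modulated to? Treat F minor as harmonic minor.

Ab major

The numeral ii denotes a minor triad on scale degree 2. With Bb on degree 2, the tonic of the new key is Ab.
Degree 2 carries a minor triad in major keys, so the destination is Ab major.
Check: the diatonic triads of Ab major are Ab (I), Bbm (ii), Cm (iii), Db (IV), Eb (V), Fm (vi), Gdim (vii°) — Bb minor is indeed ii.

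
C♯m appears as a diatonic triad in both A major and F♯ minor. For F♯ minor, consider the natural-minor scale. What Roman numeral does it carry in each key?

The scale of A major is A B C♯ D E F♯ G♯; C♯ is degree 3, and the triad built there (C♯-E-G♯) is minor, so it is iii.
The scale of F♯ minor (natural minor) is F♯ G♯ A B C♯ D E; C♯ is degree 5, and the triad built there (C♯-E-G♯) is minor, so it is v.

iii in A major; v in F♯ minor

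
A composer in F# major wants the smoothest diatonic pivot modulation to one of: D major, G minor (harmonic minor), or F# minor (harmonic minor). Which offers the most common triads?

F# minor

Triads of F# major: F# (I), G#m (ii), A#m (iii), B (IV), C# (V), D#m (vi), E#dim (vii°).
D major shares 0: none.
G minor (harmonic minor) shares 0: none.
F# minor (harmonic minor) shares 2: C#, E#dim.
The most common triads (2) are shared with F# minor.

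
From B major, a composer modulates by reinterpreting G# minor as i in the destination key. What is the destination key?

G# minor

The numeral i denotes a minor triad on scale degree 1. With G# on degree 1, the tonic of the new key is G#.
Degree 1 carries a minor triad in minor keys, so the destination is G# minor.
Check: the diatonic triads of G# minor (natural minor) are G#m (i), A#dim (ii°), B (III), C#m (iv), D#m (v), E (VI), F# (VII) — G# minor is indeed i.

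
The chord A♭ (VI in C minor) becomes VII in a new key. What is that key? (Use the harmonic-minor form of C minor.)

The numeral VII denotes a major triad on scale degree 7. With A♭ on degree 7, the tonic of the new key is B♭.
Degree 7 carries a major triad in natural-minor keys, so the destination is B♭ minor.
Check: the diatonic triads of B♭ minor (natural minor) are B♭m (i), Cdim (ii°), D♭ (III), E♭m (iv), Fm (v), G♭ (VI), A♭ (VII) — A♭ is indeed VII.

B♭ minor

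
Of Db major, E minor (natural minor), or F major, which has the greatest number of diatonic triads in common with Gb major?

Db major

Triads of Gb major: Gb major (I), Ab minor (ii), Bb minor (iii), Cb major (IV), Db major (V), Eb minor (vi), F diminished (vii°).
Db major shares 4: Gb, Bbm, Db, Ebm.
E minor (natural minor) shares 0: none.
F major shares 0: none.
The most common triads (4) are shared with Db major.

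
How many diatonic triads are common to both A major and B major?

2

Diatonic triads of A major: A (I), Bm (ii), C#m (iii), D (IV), E (V), F#m (vi), G#dim (vii°).
Diatonic triads of B major: B (I), C#m (ii), D#m (iii), E (IV), F# (V), G#m (vi), A#dim (vii°).
Matching root and quality in both lists: C#m, E.
That gives 2 common triads.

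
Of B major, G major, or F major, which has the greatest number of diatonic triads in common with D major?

Triads of D major: D major (I), E minor (ii), F# minor (iii), G major (IV), A major (V), B minor (vi), C# diminished (vii°).
B major shares 0: none.
G major shares 4: D, Em, G, Bm.
F major shares 0: none.
The most common triads (4) are shared with G major.

G major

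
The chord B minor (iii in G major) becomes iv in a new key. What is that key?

The numeral iv denotes a minor triad on scale degree 4. With B on degree 4, the tonic of the new key is F#.
Degree 4 carries a minor triad in minor keys, so the destination is F# minor.
Check: the diatonic triads of F# minor (natural minor) are F#m (i), G#dim (ii°), A (III), Bm (iv), C#m (v), D (VI), E (VII) — B minor is indeed iv.

F# minor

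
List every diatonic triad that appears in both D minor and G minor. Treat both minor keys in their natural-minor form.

Triads in D minor (natural minor): Dm (i), Edim (ii°), F (III), Gm (iv), Am (v), Bb (VI), C (VII).
Triads in G minor (natural minor): Gm (i), Adim (ii°), Bb (III), Cm (iv), Dm (v), Eb (VI), F (VII).
Shared triads with their functions: Dm (i in D minor, v in G minor); F (III in D minor, VII in G minor); Gm (iv in D minor, i in G minor); Bb (VI in D minor, III in G minor).

Dm, F, Gm, Bb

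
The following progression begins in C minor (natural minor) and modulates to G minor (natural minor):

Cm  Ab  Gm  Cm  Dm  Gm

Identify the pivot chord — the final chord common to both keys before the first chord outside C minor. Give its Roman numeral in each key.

Chords diatonic to C minor: Cm, Ddim, Eb, Fm, Gm, Ab, Bb.
Reading the progression, the first chord not in that set is Dm, so the modulation leaves C minor there.
The chord immediately before Dm is Cm, which is diatonic to both keys: i in C minor and iv in G minor.

Cm — i in C minor, iv in G minor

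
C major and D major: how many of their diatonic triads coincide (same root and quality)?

2

Diatonic triads of C major: C (I), Dm (ii), Em (iii), F (IV), G (V), Am (vi), Bdim (vii°).
Diatonic triads of D major: D (I), Em (ii), F#m (iii), G (IV), A (V), Bm (vi), C#dim (vii°).
Matching root and quality in both lists: Em, G.
That gives 2 common triads.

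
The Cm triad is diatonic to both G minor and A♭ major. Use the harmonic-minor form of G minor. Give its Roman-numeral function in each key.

iv in G minor; iii in A♭ major

The scale of G minor (harmonic minor) is G A B♭ C D E♭ F♯; C is degree 4, and the triad built there (C-E♭-G) is minor, so it is iv.
The scale of A♭ major is A♭ B♭ C D♭ E♭ F G; C is degree 3, and the triad built there (C-E♭-G) is minor, so it is iii.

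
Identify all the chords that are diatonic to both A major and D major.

Triads in A major: A major (I), B minor (ii), C♯ minor (iii), D major (IV), E major (V), F♯ minor (vi), G♯ diminished (vii°).
Triads in D major: D major (I), E minor (ii), F♯ minor (iii), G major (IV), A major (V), B minor (vi), C♯ diminished (vii°).
Shared triads with their functions: A major (I in A major, V in D major); B minor (ii in A major, vi in D major); D major (IV in A major, I in D major); F♯ minor (vi in A major, iii in D major).

A, Bm, D, F♯m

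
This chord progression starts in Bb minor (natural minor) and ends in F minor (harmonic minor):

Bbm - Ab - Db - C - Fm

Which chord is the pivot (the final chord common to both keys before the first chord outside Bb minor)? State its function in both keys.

Chords diatonic to Bb minor: Bbm, Cdim, Db, Ebm, Fm, Gb, Ab.
Reading the progression, the first chord not in that set is C, so the modulation leaves Bb minor there.
The chord immediately before C is Db, which is diatonic to both keys: III in Bb minor and VI in F minor.

Db — III in Bb minor, VI in F minor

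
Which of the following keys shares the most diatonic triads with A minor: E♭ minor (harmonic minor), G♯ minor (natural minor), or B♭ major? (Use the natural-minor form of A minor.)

B♭ major

Triads of A minor (natural minor): A minor (i), B diminished (ii°), C major (III), D minor (iv), E minor (v), F major (VI), G major (VII).
E♭ minor (harmonic minor) shares 0: none.
G♯ minor (natural minor) shares 0: none.
B♭ major shares 2: Dm, F.
The most common triads (2) are shared with B♭ major.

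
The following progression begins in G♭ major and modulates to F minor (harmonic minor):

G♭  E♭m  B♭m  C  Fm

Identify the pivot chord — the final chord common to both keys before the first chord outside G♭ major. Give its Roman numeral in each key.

Chords diatonic to G♭ major: G♭, A♭m, B♭m, C♭, D♭, E♭m, Fdim.
Reading the progression, the first chord not in that set is C, so the modulation leaves G♭ major there.
The chord immediately before C is B♭m, which is diatonic to both keys: iii in G♭ major and iv in F minor.

B♭m — iii in G♭ major, iv in F minor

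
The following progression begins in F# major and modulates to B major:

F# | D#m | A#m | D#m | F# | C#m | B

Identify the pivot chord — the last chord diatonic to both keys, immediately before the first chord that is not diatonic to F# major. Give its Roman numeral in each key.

F# — I in F# major, V in B major

Chords diatonic to F# major: F#, G#m, A#m, B, C#, D#m, E#dim.
Reading the progression, the first chord not in that set is C#m, so the modulation leaves F# major there.
The chord immediately before C#m is F#, which is diatonic to both keys: I in F# major and V in B major.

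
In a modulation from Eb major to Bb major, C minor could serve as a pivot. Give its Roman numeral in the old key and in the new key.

vi in Eb major; ii in Bb major

The scale of Eb major is Eb F G Ab Bb C D; C is degree 6, and the triad built there (C-Eb-G) is minor, so it is vi.
The scale of Bb major is Bb C D Eb F G A; C is degree 2, and the triad built there (C-Eb-G) is minor, so it is ii.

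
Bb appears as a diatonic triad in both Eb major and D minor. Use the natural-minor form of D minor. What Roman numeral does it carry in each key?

The scale of Eb major is Eb F G Ab Bb C D; Bb is degree 5, and the triad built there (Bb-D-F) is major, so it is V.
The scale of D minor (natural minor) is D E F G A Bb C; Bb is degree 6, and the triad built there (Bb-D-F) is major, so it is VI.

V in Eb major; VI in D minor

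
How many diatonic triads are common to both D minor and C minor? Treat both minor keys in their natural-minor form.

2

Diatonic triads of D minor (natural minor): Dm (i), Edim (ii°), F (III), Gm (iv), Am (v), Bb (VI), C (VII).
Diatonic triads of C minor (natural minor): Cm (i), Ddim (ii°), Eb (III), Fm (iv), Gm (v), Ab (VI), Bb (VII).
Matching root and quality in both lists: Gm, Bb.
That gives 2 common triads.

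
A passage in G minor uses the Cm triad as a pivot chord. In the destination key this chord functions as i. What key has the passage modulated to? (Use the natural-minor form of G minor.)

The numeral i denotes a minor triad on scale degree 1. With C on degree 1, the tonic of the new key is C.
Degree 1 carries a minor triad in minor keys, so the destination is C minor.
Check: the diatonic triads of C minor (natural minor) are Cm (i), Ddim (ii°), E♭ (III), Fm (iv), Gm (v), A♭ (VI), B♭ (VII) — Cm is indeed i.

C minor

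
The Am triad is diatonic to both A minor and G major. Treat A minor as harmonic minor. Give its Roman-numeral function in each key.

The scale of A minor (harmonic minor) is A B C D E F G#; A is degree 1, and the triad built there (A-C-E) is minor, so it is i.
The scale of G major is G A B C D E F#; A is degree 2, and the triad built there (A-C-E) is minor, so it is ii.

i in A minor; ii in G major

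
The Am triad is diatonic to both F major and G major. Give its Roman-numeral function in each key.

The scale of F major is F G A Bb C D E; A is degree 3, and the triad built there (A-C-E) is minor, so it is iii.
The scale of G major is G A B C D E F#; A is degree 2, and the triad built there (A-C-E) is minor, so it is ii.

iii in F major; ii in G major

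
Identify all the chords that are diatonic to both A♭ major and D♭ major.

A♭, B♭m, D♭, Fm

Triads in A♭ major: A♭ major (I), B♭ minor (ii), C minor (iii), D♭ major (IV), E♭ major (V), F minor (vi), G diminished (vii°).
Triads in D♭ major: D♭ major (I), E♭ minor (ii), F minor (iii), G♭ major (IV), A♭ major (V), B♭ minor (vi), C diminished (vii°).
Shared triads with their functions: A♭ major (I in A♭ major, V in D♭ major); B♭ minor (ii in A♭ major, vi in D♭ major); D♭ major (IV in A♭ major, I in D♭ major); F minor (vi in A♭ major, iii in D♭ major).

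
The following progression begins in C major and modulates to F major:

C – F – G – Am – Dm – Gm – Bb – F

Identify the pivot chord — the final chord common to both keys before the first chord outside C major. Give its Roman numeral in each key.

Chords diatonic to C major: C, Dm, Em, F, G, Am, Bdim.
Reading the progression, the first chord not in that set is Gm, so the modulation leaves C major there.
The chord immediately before Gm is Dm, which is diatonic to both keys: ii in C major and vi in F major.

Dm — ii in C major, vi in F major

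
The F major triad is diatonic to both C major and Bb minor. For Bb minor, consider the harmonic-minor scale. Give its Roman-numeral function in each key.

IV in C major; V in Bb minor

The scale of C major is C D E F G A B; F is degree 4, and the triad built there (F-A-C) is major, so it is IV.
The scale of Bb minor (harmonic minor) is Bb C Db Eb F Gb A; F is degree 5, and the triad built there (F-A-C) is major, so it is V.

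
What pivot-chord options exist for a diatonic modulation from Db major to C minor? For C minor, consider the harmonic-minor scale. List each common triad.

Triads in Db major: Db major (I), Eb minor (ii), F minor (iii), Gb major (IV), Ab major (V), Bb minor (vi), C diminished (vii°).
Triads in C minor (harmonic minor): C minor (i), D diminished (ii°), Eb augmented (III+), F minor (iv), G major (V), Ab major (VI), B diminished (vii°).
Shared triads with their functions: F minor (iii in Db major, iv in C minor); Ab major (V in Db major, VI in C minor).

Fm, Ab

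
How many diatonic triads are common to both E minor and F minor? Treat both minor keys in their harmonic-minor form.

Diatonic triads of E minor (harmonic minor): Em (i), F#dim (ii°), Gaug (III+), Am (iv), B (V), C (VI), D#dim (vii°).
Diatonic triads of F minor (harmonic minor): Fm (i), Gdim (ii°), Abaug (III+), Bbm (iv), C (V), Db (VI), Edim (vii°).
Matching root and quality in both lists: C.
That gives 1 common triad.

1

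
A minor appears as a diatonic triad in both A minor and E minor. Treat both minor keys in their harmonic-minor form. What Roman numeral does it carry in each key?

i in A minor; iv in E minor

The scale of A minor (harmonic minor) is A B C D E F G♯; A is degree 1, and the triad built there (A-C-E) is minor, so it is i.
The scale of E minor (harmonic minor) is E F♯ G A B C D♯; A is degree 4, and the triad built there (A-C-E) is minor, so it is iv.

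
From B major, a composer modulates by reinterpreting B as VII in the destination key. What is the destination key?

C# minor

The numeral VII denotes a major triad on scale degree 7. With B on degree 7, the tonic of the new key is C#.
Degree 7 carries a major triad in natural-minor keys, so the destination is C# minor.
Check: the diatonic triads of C# minor (natural minor) are C#m (i), D#dim (ii°), E (III), F#m (iv), G#m (v), A (VI), B (VII) — B is indeed VII.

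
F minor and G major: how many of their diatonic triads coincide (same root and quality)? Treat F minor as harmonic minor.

Diatonic triads of F minor (harmonic minor): F minor (i), G diminished (ii°), A♭ augmented (III+), B♭ minor (iv), C major (V), D♭ major (VI), E diminished (vii°).
Diatonic triads of G major: G major (I), A minor (ii), B minor (iii), C major (IV), D major (V), E minor (vi), F♯ diminished (vii°).
Matching root and quality in both lists: C major.
That gives 1 common triad.

1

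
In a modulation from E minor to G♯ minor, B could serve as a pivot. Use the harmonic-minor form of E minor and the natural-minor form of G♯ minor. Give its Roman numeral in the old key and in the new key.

The scale of E minor (harmonic minor) is E F♯ G A B C D♯; B is degree 5, and the triad built there (B-D♯-F♯) is major, so it is V.
The scale of G♯ minor (natural minor) is G♯ A♯ B C♯ D♯ E F♯; B is degree 3, and the triad built there (B-D♯-F♯) is major, so it is III.

V in E minor; III in G♯ minor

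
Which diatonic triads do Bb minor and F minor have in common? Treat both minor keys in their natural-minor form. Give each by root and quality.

Triads in Bb minor (natural minor): Bb minor (i), C diminished (ii°), Db major (III), Eb minor (iv), F minor (v), Gb major (VI), Ab major (VII).
Triads in F minor (natural minor): F minor (i), G diminished (ii°), Ab major (III), Bb minor (iv), C minor (v), Db major (VI), Eb major (VII).
Shared triads with their functions: Bb minor (i in Bb minor, iv in F minor); Db major (III in Bb minor, VI in F minor); F minor (v in Bb minor, i in F minor); Ab major (VII in Bb minor, III in F minor).

Bbm, Db, Fm, Ab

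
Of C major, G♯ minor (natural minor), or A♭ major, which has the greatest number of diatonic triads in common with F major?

C major

Triads of F major: F major (I), G minor (ii), A minor (iii), B♭ major (IV), C major (V), D minor (vi), E diminished (vii°).
C major shares 4: F, Am, C, Dm.
G♯ minor (natural minor) shares 0: none.
A♭ major shares 0: none.
The most common triads (4) are shared with C major.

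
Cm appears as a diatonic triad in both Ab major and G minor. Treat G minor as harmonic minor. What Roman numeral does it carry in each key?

The scale of Ab major is Ab Bb C Db Eb F G; C is degree 3, and the triad built there (C-Eb-G) is minor, so it is iii.
The scale of G minor (harmonic minor) is G A Bb C D Eb F#; C is degree 4, and the triad built there (C-Eb-G) is minor, so it is iv.

iii in Ab major; iv in G minor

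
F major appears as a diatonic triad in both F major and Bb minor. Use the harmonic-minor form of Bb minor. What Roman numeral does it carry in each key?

The scale of F major is F G A Bb C D E; F is degree 1, and the triad built there (F-A-C) is major, so it is I.
The scale of Bb minor (harmonic minor) is Bb C Db Eb F Gb A; F is degree 5, and the triad built there (F-A-C) is major, so it is V.

I in F major; V in Bb minor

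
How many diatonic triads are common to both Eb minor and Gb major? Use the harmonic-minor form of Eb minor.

Diatonic triads of Eb minor (harmonic minor): Ebm (i), Fdim (ii°), Gbaug (III+), Abm (iv), Bb (V), Cb (VI), Ddim (vii°).
Diatonic triads of Gb major: Gb (I), Abm (ii), Bbm (iii), Cb (IV), Db (V), Ebm (vi), Fdim (vii°).
Matching root and quality in both lists: Ebm, Fdim, Abm, Cb.
That gives 4 common triads.

4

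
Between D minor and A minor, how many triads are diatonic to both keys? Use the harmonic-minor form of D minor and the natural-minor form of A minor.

Diatonic triads of D minor (harmonic minor): Dm (i), Edim (ii°), Faug (III+), Gm (iv), A (V), Bb (VI), C#dim (vii°).
Diatonic triads of A minor (natural minor): Am (i), Bdim (ii°), C (III), Dm (iv), Em (v), F (VI), G (VII).
Matching root and quality in both lists: Dm.
That gives 1 common triad.

1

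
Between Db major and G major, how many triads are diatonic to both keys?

0

Diatonic triads of Db major: Db (I), Ebm (ii), Fm (iii), Gb (IV), Ab (V), Bbm (vi), Cdim (vii°).
Diatonic triads of G major: G (I), Am (ii), Bm (iii), C (IV), D (V), Em (vi), F#dim (vii°).
No triad has the same root and quality in both keys.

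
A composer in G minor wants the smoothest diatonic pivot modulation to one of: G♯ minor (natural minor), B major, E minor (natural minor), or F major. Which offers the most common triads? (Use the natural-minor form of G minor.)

Triads of G minor (natural minor): Gm (i), Adim (ii°), B♭ (III), Cm (iv), Dm (v), E♭ (VI), F (VII).
G♯ minor (natural minor) shares 0: none.
B major shares 0: none.
E minor (natural minor) shares 0: none.
F major shares 4: Gm, B♭, Dm, F.
The most common triads (4) are shared with F major.

F major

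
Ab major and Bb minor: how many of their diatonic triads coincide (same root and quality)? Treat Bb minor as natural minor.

4

Diatonic triads of Ab major: Ab major (I), Bb minor (ii), C minor (iii), Db major (IV), Eb major (V), F minor (vi), G diminished (vii°).
Diatonic triads of Bb minor (natural minor): Bb minor (i), C diminished (ii°), Db major (III), Eb minor (iv), F minor (v), Gb major (VI), Ab major (VII).
Matching root and quality in both lists: Ab major, Bb minor, Db major, F minor.
That gives 4 common triads.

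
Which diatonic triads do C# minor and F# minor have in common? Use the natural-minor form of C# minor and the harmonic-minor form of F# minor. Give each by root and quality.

Triads in C# minor (natural minor): C# minor (i), D# diminished (ii°), E major (III), F# minor (iv), G# minor (v), A major (VI), B major (VII).
Triads in F# minor (harmonic minor): F# minor (i), G# diminished (ii°), A augmented (III+), B minor (iv), C# major (V), D major (VI), E# diminished (vii°).
Shared triads with their functions: F# minor (iv in C# minor, i in F# minor).

F#m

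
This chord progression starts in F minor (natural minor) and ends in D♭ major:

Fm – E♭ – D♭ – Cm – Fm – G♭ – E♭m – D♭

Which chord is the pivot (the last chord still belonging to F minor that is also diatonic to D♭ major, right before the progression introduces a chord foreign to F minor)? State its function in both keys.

Fm — i in F minor, iii in D♭ major

Chords diatonic to F minor: Fm, Gdim, A♭, B♭m, Cm, D♭, E♭.
Reading the progression, the first chord not in that set is G♭, so the modulation leaves F minor there.
The chord immediately before G♭ is Fm, which is diatonic to both keys: i in F minor and iii in D♭ major.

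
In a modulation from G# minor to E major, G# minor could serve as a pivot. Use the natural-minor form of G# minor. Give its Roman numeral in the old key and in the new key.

i in G# minor; iii in E major

The scale of G# minor (natural minor) is G# A# B C# D# E F#; G# is degree 1, and the triad built there (G#-B-D#) is minor, so it is i.
The scale of E major is E F# G# A B C# D#; G# is degree 3, and the triad built there (G#-B-D#) is minor, so it is iii.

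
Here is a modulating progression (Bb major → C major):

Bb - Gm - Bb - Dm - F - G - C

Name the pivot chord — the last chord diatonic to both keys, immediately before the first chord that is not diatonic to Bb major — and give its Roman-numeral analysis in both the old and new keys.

Chords diatonic to Bb major: Bb, Cm, Dm, Eb, F, Gm, Adim.
Reading the progression, the first chord not in that set is G, so the modulation leaves Bb major there.
The chord immediately before G is F, which is diatonic to both keys: V in Bb major and IV in C major.

F — V in Bb major, IV in C major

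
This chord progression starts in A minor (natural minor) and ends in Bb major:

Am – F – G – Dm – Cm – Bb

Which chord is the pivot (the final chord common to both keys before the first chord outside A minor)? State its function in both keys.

Dm — iv in A minor, iii in Bb major

Chords diatonic to A minor: Am, Bdim, C, Dm, Em, F, G.
Reading the progression, the first chord not in that set is Cm, so the modulation leaves A minor there.
The chord immediately before Cm is Dm, which is diatonic to both keys: iv in A minor and iii in Bb major.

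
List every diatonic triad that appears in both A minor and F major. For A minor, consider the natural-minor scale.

Am, C, Dm, F

Triads in A minor (natural minor): A minor (i), B diminished (ii°), C major (III), D minor (iv), E minor (v), F major (VI), G major (VII).
Triads in F major: F major (I), G minor (ii), A minor (iii), Bb major (IV), C major (V), D minor (vi), E diminished (vii°).
Shared triads with their functions: A minor (i in A minor, iii in F major); C major (III in A minor, V in F major); D minor (iv in A minor, vi in F major); F major (VI in A minor, I in F major).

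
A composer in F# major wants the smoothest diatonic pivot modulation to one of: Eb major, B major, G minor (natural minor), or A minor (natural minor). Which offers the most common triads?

Triads of F# major: F# (I), G#m (ii), A#m (iii), B (IV), C# (V), D#m (vi), E#dim (vii°).
Eb major shares 0: none.
B major shares 4: F#, G#m, B, D#m.
G minor (natural minor) shares 0: none.
A minor (natural minor) shares 0: none.
The most common triads (4) are shared with B major.

B major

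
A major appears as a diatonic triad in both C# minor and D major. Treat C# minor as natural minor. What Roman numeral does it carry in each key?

The scale of C# minor (natural minor) is C# D# E F# G# A B; A is degree 6, and the triad built there (A-C#-E) is major, so it is VI.
The scale of D major is D E F# G A B C#; A is degree 5, and the triad built there (A-C#-E) is major, so it is V.

VI in C# minor; V in D major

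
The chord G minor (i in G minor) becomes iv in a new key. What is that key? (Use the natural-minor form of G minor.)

D minor

The numeral iv denotes a minor triad on scale degree 4. With G on degree 4, the tonic of the new key is D.
Degree 4 carries a minor triad in minor keys, so the destination is D minor.
Check: the diatonic triads of D minor (natural minor) are Dm (i), Edim (ii°), F (III), Gm (iv), Am (v), Bb (VI), C (VII) — G minor is indeed iv.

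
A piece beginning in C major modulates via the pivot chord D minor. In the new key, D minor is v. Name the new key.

The numeral v denotes a minor triad on scale degree 5. With D on degree 5, the tonic of the new key is G.
Degree 5 carries a minor triad in natural-minor keys, so the destination is G minor.
Check: the diatonic triads of G minor (natural minor) are Gm (i), Adim (ii°), Bb (III), Cm (iv), Dm (v), Eb (VI), F (VII) — D minor is indeed v.

G minor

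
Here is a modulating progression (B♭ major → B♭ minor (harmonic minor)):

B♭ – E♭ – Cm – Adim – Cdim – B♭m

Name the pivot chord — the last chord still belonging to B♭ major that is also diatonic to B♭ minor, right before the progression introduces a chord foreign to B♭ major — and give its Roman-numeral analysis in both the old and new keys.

Adim — vii° in B♭ major, vii° in B♭ minor

Chords diatonic to B♭ major: B♭, Cm, Dm, E♭, F, Gm, Adim.
Reading the progression, the first chord not in that set is Cdim, so the modulation leaves B♭ major there.
The chord immediately before Cdim is Adim, which is diatonic to both keys: vii° in B♭ major and vii° in B♭ minor.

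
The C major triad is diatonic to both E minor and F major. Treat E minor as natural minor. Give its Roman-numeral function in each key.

VI in E minor; V in F major

The scale of E minor (natural minor) is E F♯ G A B C D; C is degree 6, and the triad built there (C-E-G) is major, so it is VI.
The scale of F major is F G A B♭ C D E; C is degree 5, and the triad built there (C-E-G) is major, so it is V.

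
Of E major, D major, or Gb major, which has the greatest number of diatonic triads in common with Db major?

Gb major

Triads of Db major: Db major (I), Eb minor (ii), F minor (iii), Gb major (IV), Ab major (V), Bb minor (vi), C diminished (vii°).
E major shares 0: none.
D major shares 0: none.
Gb major shares 4: Db, Ebm, Gb, Bbm.
The most common triads (4) are shared with Gb major.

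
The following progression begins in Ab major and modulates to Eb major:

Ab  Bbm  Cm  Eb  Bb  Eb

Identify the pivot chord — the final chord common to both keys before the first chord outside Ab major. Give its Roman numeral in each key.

Chords diatonic to Ab major: Ab, Bbm, Cm, Db, Eb, Fm, Gdim.
Reading the progression, the first chord not in that set is Bb, so the modulation leaves Ab major there.
The chord immediately before Bb is Eb, which is diatonic to both keys: V in Ab major and I in Eb major.

Eb — V in Ab major, I in Eb major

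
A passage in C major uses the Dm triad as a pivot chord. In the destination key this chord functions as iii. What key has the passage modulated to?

The numeral iii denotes a minor triad on scale degree 3. With D on degree 3, the tonic of the new key is Bb.
Degree 3 carries a minor triad in major keys, so the destination is Bb major.
Check: the diatonic triads of Bb major are Bb (I), Cm (ii), Dm (iii), Eb (IV), F (V), Gm (vi), Adim (vii°) — Dm is indeed iii.

Bb major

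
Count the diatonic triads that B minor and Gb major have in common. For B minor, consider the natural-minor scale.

0

Diatonic triads of B minor (natural minor): Bm (i), C#dim (ii°), D (III), Em (iv), F#m (v), G (VI), A (VII).
Diatonic triads of Gb major: Gb (I), Abm (ii), Bbm (iii), Cb (IV), Db (V), Ebm (vi), Fdim (vii°).
No triad has the same root and quality in both keys.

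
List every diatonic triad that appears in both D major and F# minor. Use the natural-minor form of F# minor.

D, F#m, A, Bm

Triads in D major: D (I), Em (ii), F#m (iii), G (IV), A (V), Bm (vi), C#dim (vii°).
Triads in F# minor (natural minor): F#m (i), G#dim (ii°), A (III), Bm (iv), C#m (v), D (VI), E (VII).
Shared triads with their functions: D (I in D major, VI in F# minor); F#m (iii in D major, i in F# minor); A (V in D major, III in F# minor); Bm (vi in D major, iv in F# minor).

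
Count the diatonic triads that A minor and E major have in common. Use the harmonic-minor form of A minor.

Diatonic triads of A minor (harmonic minor): Am (i), Bdim (ii°), Caug (III+), Dm (iv), E (V), F (VI), G♯dim (vii°).
Diatonic triads of E major: E (I), F♯m (ii), G♯m (iii), A (IV), B (V), C♯m (vi), D♯dim (vii°).
Matching root and quality in both lists: E.
That gives 1 common triad.

1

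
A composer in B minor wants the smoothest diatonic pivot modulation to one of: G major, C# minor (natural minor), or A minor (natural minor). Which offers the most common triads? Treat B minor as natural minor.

G major

Triads of B minor (natural minor): B minor (i), C# diminished (ii°), D major (III), E minor (iv), F# minor (v), G major (VI), A major (VII).
G major shares 4: Bm, D, Em, G.
C# minor (natural minor) shares 2: F#m, A.
A minor (natural minor) shares 2: Em, G.
The most common triads (4) are shared with G major.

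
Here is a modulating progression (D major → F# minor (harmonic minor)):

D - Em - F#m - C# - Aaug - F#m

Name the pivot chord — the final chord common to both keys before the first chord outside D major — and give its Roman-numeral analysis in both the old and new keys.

F#m — iii in D major, i in F# minor

Chords diatonic to D major: D, Em, F#m, G, A, Bm, C#dim.
Reading the progression, the first chord not in that set is C#, so the modulation leaves D major there.
The chord immediately before C# is F#m, which is diatonic to both keys: iii in D major and i in F# minor.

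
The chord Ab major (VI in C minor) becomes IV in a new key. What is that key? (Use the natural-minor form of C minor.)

Eb major

The numeral IV denotes a major triad on scale degree 4. With Ab on degree 4, the tonic of the new key is Eb.
Degree 4 carries a major triad in major keys, so the destination is Eb major.
Check: the diatonic triads of Eb major are Eb (I), Fm (ii), Gm (iii), Ab (IV), Bb (V), Cm (vi), Ddim (vii°) — Ab major is indeed IV.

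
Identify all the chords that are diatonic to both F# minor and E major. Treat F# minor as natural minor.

Triads in F# minor (natural minor): F#m (i), G#dim (ii°), A (III), Bm (iv), C#m (v), D (VI), E (VII).
Triads in E major: E (I), F#m (ii), G#m (iii), A (IV), B (V), C#m (vi), D#dim (vii°).
Shared triads with their functions: F#m (i in F# minor, ii in E major); A (III in F# minor, IV in E major); C#m (v in F# minor, vi in E major); E (VII in F# minor, I in E major).

F#m, A, C#m, E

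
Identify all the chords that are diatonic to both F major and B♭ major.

Triads in F major: F major (I), G minor (ii), A minor (iii), B♭ major (IV), C major (V), D minor (vi), E diminished (vii°).
Triads in B♭ major: B♭ major (I), C minor (ii), D minor (iii), E♭ major (IV), F major (V), G minor (vi), A diminished (vii°).
Shared triads with their functions: F major (I in F major, V in B♭ major); G minor (ii in F major, vi in B♭ major); B♭ major (IV in F major, I in B♭ major); D minor (vi in F major, iii in B♭ major).

F, Gm, B♭, Dm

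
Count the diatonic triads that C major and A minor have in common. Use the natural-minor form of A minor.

Diatonic triads of C major: C (I), Dm (ii), Em (iii), F (IV), G (V), Am (vi), Bdim (vii°).
Diatonic triads of A minor (natural minor): Am (i), Bdim (ii°), C (III), Dm (iv), Em (v), F (VI), G (VII).
Matching root and quality in both lists: C, Dm, Em, F, G, Am, Bdim.
That gives 7 common triads.

7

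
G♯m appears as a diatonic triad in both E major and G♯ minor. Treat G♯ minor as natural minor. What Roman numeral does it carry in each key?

iii in E major; i in G♯ minor

The scale of E major is E F♯ G♯ A B C♯ D♯; G♯ is degree 3, and the triad built there (G♯-B-D♯) is minor, so it is iii.
The scale of G♯ minor (natural minor) is G♯ A♯ B C♯ D♯ E F♯; G♯ is degree 1, and the triad built there (G♯-B-D♯) is minor, so it is i.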